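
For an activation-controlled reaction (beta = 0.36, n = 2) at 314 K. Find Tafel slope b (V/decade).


Apply the Tafel slope relation: b = 2.303*R*T/(beta*n*F)
Numerator: 2.303 * 8.314 * 314 = 6012.2
Denominator: 0.36 * 2 * 96485 = 69469.2
b = 6012.2 / 69469.2 = 0.0865 V/decade

0.0865 V/decade


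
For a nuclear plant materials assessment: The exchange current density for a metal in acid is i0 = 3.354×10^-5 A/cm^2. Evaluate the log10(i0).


i0 = 3.354×10^-5 A/cm^2
log10(i0) = -4.474

-4.474


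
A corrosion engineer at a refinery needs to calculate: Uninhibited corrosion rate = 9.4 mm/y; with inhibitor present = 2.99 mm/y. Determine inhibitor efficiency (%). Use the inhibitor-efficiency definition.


Apply the inhibitor-efficiency definition: IE = (CR_blank − CR_inh)/CR_blank × 100
IE = (9.4 − 2.99) / 9.4 × 100
IE = 6.41 / 9.4 × 100 = 68.2 %

68.2 %


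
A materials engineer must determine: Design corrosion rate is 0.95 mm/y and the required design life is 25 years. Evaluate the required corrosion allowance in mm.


Corrosion allowance = CR × design life
CA = 0.95 * 25 = 23.75 mm

23.75 mm


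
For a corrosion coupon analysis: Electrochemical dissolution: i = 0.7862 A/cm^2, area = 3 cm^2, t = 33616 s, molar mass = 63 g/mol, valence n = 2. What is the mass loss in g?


Apply Faraday's law: m = i*A*t*M / (n*F)
Total charge passed Q = i*A*t = 0.7862*3*33616 = 79286.6976 C
m = Q*M/(n*F) = 79286.6976*63/(2*96485) = 25.88517 g

25.88517 g


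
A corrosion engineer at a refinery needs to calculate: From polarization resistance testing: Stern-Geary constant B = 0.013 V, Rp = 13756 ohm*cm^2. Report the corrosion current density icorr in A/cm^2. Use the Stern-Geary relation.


Apply the Stern-Geary relation: icorr = B / Rp
icorr = 0.013 / 13756 = 9.45×10^-7 A/cm^2

9.45×10^-7 A/cm^2


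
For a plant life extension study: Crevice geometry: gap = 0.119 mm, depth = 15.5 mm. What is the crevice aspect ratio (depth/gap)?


Aspect ratio = depth / gap
Ratio = 15.5 / 0.119 = 130.3

130.3


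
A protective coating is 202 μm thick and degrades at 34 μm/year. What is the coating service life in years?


Service life = thickness / degradation rate
Life = 202 / 34 = 5.9 years

5.9 years


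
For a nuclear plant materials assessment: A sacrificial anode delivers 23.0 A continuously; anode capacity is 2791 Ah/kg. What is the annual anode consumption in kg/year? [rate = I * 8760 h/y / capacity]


Annual consumption = current * hours per year / capacity
Rate = 23.0 * 8760 / 2791 = 72.2 kg/year

72.2 kg/year


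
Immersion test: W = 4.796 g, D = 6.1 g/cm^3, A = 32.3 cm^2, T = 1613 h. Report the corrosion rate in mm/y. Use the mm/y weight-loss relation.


Apply the mm/y weight-loss relation: CR = 87600 * W / (D * A * T)
Numerator: 87600 * 4.796 = 420129.6
Denominator: 6.1 * 32.3 * 1613 = 317809.39
CR = 420129.6 / 317809.39 = 1.322 mm/y

1.322 mm/y


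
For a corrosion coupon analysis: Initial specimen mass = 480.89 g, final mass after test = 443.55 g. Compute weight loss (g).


Weight loss = initial − final
WL = 480.89 − 443.55 = 37.34 g

37.34 g


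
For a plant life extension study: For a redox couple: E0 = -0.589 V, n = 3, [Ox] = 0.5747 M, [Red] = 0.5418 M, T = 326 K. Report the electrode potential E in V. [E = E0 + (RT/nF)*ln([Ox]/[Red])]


Apply the Nernst equation: E = E0 + (RT/nF)*ln([Ox]/[Red])
Step 1: RT/nF = 8.314*326/(3*96485) = 0.00936368 V
Step 2: [Ox]/[Red] = 0.5747/0.5418 = 1.060724
Step 3: ln(1.060724) = 0.058952
Step 4: correction = 0.00936368 * 0.058952 = 0.0006 V
E = -0.589 + 0.0006 = -0.5884 V

-0.5884 V


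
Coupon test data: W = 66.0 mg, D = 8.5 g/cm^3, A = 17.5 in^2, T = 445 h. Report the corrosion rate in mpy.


Apply the mpy weight-loss relation: CR = 534 * W / (D * A * T)
Numerator: 534 * 66.0 = 35244.0
Denominator: 8.5 * 17.5 * 445 = 66193.75
CR = 35244.0 / 66193.75 = 0.53244 mpy

0.53244 mpy


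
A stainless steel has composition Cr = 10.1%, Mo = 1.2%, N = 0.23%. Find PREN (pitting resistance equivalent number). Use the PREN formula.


Apply the PREN formula: PREN = Cr + 3.3*Mo + 16*N
PREN = 10.1 + 3.3*1.2 + 16*0.23
PREN = 10.1 + 3.96 + 3.68 = 17.74

17.74


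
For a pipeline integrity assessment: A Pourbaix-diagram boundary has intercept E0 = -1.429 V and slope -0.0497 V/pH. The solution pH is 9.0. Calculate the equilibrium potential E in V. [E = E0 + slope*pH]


Apply the Pourbaix line equation: E = E0 + slope*pH
E = -1.429 + (-0.0497)*9.0 = -1.429 + (-0.4473) = -1.8763 V
Rounded to 3 decimal places: E = -1.876 V

-1.876 V


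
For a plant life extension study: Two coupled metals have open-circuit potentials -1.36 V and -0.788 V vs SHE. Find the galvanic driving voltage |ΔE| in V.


Driving voltage is the absolute potential difference.
|ΔE| = |-1.36 − (-0.788)| = 0.572 V

0.572 V


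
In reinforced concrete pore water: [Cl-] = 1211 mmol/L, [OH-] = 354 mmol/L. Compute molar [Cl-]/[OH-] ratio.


Threshold parameter = [Cl-] / [OH-] (molar basis; both in mmol/L, so units cancel)
Ratio = 1211 / 354 = 3.42

3.42


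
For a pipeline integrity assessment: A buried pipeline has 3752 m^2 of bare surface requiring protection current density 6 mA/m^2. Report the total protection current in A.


I = area * current density, then convert mA → A (÷1000)
I = 3752 * 6 / 1000 = 22.51 A

22.51 A


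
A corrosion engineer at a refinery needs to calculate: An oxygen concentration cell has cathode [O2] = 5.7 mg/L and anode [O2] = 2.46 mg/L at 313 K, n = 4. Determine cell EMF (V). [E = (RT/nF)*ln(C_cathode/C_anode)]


Apply the Nernst concentration-cell relation: E = (RT/nF)*ln(C_cathode/C_anode)
RT/nF = 8.314*313/(4*96485) = 0.00674271 V
ln(5.7/2.46) = 0.8403
E = 0.00674271 * 0.8403 = 0.00567 V

0.00567 V


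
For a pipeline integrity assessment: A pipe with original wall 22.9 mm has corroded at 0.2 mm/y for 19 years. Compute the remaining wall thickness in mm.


Remaining wall = original − CR × time
t = 22.9 − 0.2*19 = 22.9 − 3.8 = 19.1 mm

19.1 mm


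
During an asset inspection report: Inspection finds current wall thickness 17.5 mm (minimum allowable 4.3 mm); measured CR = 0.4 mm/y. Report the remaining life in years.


Apply the remaining-life relation: RL = (t_current − t_min) / CR
RL = (17.5 − 4.3) / 0.4 = 13.2 / 0.4 = 33.0 years

33.0 years


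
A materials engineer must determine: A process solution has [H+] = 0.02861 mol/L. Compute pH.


pH = −log10[H+]
pH = −log10(0.02861) = 1.54

1.54


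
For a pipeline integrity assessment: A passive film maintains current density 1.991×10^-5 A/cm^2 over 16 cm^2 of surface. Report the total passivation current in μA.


I = i_pass * A, then convert A → μA (×10^6)
I = 1.991×10^-5 * 16 * 10^6 = 318.56 μA

318.56 μA


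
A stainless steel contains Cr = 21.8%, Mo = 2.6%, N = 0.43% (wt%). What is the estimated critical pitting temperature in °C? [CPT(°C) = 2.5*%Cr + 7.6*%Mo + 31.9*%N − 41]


Apply the ASTM G48 empirical CPT estimate: CPT(°C) = 2.5*%Cr + 7.6*%Mo + 31.9*%N − 41
2.5*21.8 = 54.5; 7.6*2.6 = 19.76; 31.9*0.43 = 13.717
CPT = 54.5 + 19.76 + 13.717 − 41 = 46.977 °C
Rounded to 0.1 °C: CPT ≈ 47.0 °C

47.0 °C


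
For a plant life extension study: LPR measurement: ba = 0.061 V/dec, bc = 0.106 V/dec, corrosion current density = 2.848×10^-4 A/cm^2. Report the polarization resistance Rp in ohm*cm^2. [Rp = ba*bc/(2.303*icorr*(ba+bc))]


Apply the Stern-Geary equation: Rp = ba*bc / (2.303*icorr*(ba+bc))
ba*bc = 0.061*0.106 = 0.006466
ba+bc = 0.167; 2.303*icorr*(ba+bc) = 2.303*2.848×10^-4*0.167 = 1.0953436×10^-4
Rp = 0.006466 / 1.0953436×10^-4 = 59.03 ohm*cm^2

59.03 ohm*cm^2


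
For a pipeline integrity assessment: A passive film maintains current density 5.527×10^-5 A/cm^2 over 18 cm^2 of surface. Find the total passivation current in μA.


I = i_pass * A, then convert A → μA (×10^6)
I = 5.527×10^-5 * 18 * 10^6 = 994.86 μA

994.86 μA


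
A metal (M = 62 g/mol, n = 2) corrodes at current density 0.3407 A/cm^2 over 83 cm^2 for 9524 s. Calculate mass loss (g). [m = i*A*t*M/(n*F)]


Apply Faraday's law: m = i*A*t*M / (n*F)
Total charge passed Q = i*A*t = 0.3407*83*9524 = 269320.6244 C
m = Q*M/(n*F) = 269320.6244*62/(2*96485) = 86.531 g

86.531 g


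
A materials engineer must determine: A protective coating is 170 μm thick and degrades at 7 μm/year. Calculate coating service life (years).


Service life = thickness / degradation rate
Life = 170 / 7 = 24.3 years

24.3 years


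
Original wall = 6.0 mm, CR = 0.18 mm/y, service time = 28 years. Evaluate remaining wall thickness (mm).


Remaining wall = original − CR × time
t = 6.0 − 0.18*28 = 6.0 − 5.04 = 0.96 mm

0.96 mm


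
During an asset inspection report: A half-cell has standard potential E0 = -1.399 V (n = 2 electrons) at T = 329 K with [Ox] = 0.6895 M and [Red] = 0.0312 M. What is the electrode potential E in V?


Apply the Nernst equation: E = E0 + (RT/nF)*ln([Ox]/[Red])
Step 1: RT/nF = 8.314*329/(2*96485) = 0.01417477 V
Step 2: [Ox]/[Red] = 0.6895/0.0312 = 22.099359
Step 3: ln(22.099359) = 3.095549
Step 4: correction = 0.01417477 * 3.095549 = 0.0439 V
E = -1.399 + 0.0439 = -1.3551 V

-1.3551 V


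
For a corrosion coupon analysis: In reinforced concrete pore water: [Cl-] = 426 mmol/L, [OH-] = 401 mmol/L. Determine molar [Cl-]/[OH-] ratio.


Threshold parameter = [Cl-] / [OH-] (molar basis; both in mmol/L, so units cancel)
Ratio = 426 / 401 = 1.06

1.06


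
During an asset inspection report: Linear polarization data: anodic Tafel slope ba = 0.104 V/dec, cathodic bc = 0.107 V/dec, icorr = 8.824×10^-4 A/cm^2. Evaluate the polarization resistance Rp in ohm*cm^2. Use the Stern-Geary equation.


Apply the Stern-Geary equation: Rp = ba*bc / (2.303*icorr*(ba+bc))
ba*bc = 0.104*0.107 = 0.011128
ba+bc = 0.211; 2.303*icorr*(ba+bc) = 2.303*8.824×10^-4*0.211 = 4.2878728×10^-4
Rp = 0.011128 / 4.2878728×10^-4 = 25.95 ohm*cm^2

25.95 ohm*cm^2


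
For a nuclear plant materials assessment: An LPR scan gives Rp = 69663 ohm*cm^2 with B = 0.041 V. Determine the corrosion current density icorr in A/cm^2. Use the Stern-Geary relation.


Apply the Stern-Geary relation: icorr = B / Rp
icorr = 0.041 / 69663 = 5.885×10^-7 A/cm^2

5.885×10^-7 A/cm^2


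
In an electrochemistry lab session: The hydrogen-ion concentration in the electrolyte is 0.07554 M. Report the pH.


pH = −log10[H+]
pH = −log10(0.07554) = 1.12

1.12


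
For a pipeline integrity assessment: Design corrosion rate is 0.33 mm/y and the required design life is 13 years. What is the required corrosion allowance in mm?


Corrosion allowance = CR × design life
CA = 0.33 * 13 = 4.29 mm

4.29 mm


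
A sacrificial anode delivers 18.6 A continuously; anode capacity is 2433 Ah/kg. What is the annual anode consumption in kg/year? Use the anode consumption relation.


Annual consumption = current * hours per year / capacity
Rate = 18.6 * 8760 / 2433 = 67.0 kg/year

67.0 kg/year


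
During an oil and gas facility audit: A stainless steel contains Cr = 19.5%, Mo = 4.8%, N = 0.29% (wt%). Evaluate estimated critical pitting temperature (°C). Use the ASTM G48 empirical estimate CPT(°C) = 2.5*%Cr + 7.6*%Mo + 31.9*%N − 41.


Apply the ASTM G48 empirical CPT estimate: CPT(°C) = 2.5*%Cr + 7.6*%Mo + 31.9*%N − 41
2.5*19.5 = 48.75; 7.6*4.8 = 36.48; 31.9*0.29 = 9.251
CPT = 48.75 + 36.48 + 9.251 − 41 = 53.481 °C
Rounded to 0.1 °C: CPT ≈ 53.5 °C

53.5 °C


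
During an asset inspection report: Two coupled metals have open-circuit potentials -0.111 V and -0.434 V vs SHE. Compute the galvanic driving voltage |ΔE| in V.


Driving voltage is the absolute potential difference.
|ΔE| = |-0.111 − (-0.434)| = 0.323 V

0.323 V


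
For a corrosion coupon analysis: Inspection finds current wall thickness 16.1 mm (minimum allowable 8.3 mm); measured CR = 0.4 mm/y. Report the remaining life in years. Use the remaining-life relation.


Apply the remaining-life relation: RL = (t_current − t_min) / CR
RL = (16.1 − 8.3) / 0.4 = 7.8 / 0.4 = 19.5 years

19.5 years


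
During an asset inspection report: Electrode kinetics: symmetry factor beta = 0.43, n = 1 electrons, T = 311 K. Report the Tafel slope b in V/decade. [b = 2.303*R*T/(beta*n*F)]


Apply the Tafel slope relation: b = 2.303*R*T/(beta*n*F)
Numerator: 2.303 * 8.314 * 311 = 5954.76
Denominator: 0.43 * 1 * 96485 = 41488.55
b = 5954.76 / 41488.55 = 0.144 V/decade

0.144 V/decade


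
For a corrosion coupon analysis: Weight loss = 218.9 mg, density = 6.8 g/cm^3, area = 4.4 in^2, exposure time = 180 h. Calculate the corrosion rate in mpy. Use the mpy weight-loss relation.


Apply the mpy weight-loss relation: CR = 534 * W / (D * A * T)
Numerator: 534 * 218.9 = 116892.6
Denominator: 6.8 * 4.4 * 180 = 5385.6
CR = 116892.6 / 5385.6 = 21.7047 mpy

21.7047 mpy


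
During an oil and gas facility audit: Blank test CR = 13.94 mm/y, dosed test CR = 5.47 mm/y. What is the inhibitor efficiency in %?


Apply the inhibitor-efficiency definition: IE = (CR_blank − CR_inh)/CR_blank × 100
IE = (13.94 − 5.47) / 13.94 × 100
IE = 8.47 / 13.94 × 100 = 60.8 %

60.8 %


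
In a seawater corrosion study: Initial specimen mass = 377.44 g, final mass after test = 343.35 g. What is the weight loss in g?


Weight loss = initial − final
WL = 377.44 − 343.35 = 34.09 g

34.09 g


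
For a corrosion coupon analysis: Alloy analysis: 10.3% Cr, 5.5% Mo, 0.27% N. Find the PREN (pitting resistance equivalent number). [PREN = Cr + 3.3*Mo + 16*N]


Apply the PREN formula: PREN = Cr + 3.3*Mo + 16*N
PREN = 10.3 + 3.3*5.5 + 16*0.27
PREN = 10.3 + 18.15 + 4.32 = 32.77

32.77


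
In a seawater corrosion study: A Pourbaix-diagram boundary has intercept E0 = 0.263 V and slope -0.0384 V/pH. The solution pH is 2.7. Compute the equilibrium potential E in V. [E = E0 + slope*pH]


Apply the Pourbaix line equation: E = E0 + slope*pH
E = 0.263 + (-0.0384)*2.7 = 0.263 + (-0.10368) = 0.15932 V
Rounded to 3 decimal places: E = 0.159 V

0.159 V


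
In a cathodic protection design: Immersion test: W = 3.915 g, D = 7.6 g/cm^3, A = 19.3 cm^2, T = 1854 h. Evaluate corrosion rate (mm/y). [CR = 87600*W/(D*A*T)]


Apply the mm/y weight-loss relation: CR = 87600 * W / (D * A * T)
Numerator: 87600 * 3.915 = 342954.0
Denominator: 7.6 * 19.3 * 1854 = 271944.72
CR = 342954.0 / 271944.72 = 1.261117 mm/y

1.261117 mm/y


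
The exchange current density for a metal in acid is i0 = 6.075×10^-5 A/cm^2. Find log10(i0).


i0 = 6.075×10^-5 A/cm^2
log10(i0) = -4.216

-4.216


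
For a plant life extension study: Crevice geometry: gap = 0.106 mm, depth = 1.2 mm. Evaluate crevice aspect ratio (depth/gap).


Aspect ratio = depth / gap
Ratio = 1.2 / 0.106 = 11.3

11.3


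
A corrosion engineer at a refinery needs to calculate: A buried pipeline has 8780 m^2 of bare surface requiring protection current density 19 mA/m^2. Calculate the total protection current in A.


I = area * current density, then convert mA → A (÷1000)
I = 8780 * 19 / 1000 = 166.82 A

166.82 A


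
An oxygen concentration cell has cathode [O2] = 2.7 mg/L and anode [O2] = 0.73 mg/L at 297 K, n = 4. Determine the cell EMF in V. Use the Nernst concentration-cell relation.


Apply the Nernst concentration-cell relation: E = (RT/nF)*ln(C_cathode/C_anode)
RT/nF = 8.314*297/(4*96485) = 0.00639804 V
ln(2.7/0.73) = 1.30796
E = 0.00639804 * 1.30796 = 0.00837 V

0.00837 V


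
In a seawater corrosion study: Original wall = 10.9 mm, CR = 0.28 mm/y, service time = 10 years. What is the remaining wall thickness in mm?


Remaining wall = original − CR × time
t = 10.9 − 0.28*10 = 10.9 − 2.8 = 8.1 mm

8.1 mm


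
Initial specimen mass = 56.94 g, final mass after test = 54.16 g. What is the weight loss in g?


Weight loss = initial − final
WL = 56.94 − 54.16 = 2.78 g

2.78 g


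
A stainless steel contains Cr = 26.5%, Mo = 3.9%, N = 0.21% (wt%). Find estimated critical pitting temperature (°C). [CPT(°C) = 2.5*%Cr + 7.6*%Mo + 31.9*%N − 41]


Apply the ASTM G48 empirical CPT estimate: CPT(°C) = 2.5*%Cr + 7.6*%Mo + 31.9*%N − 41
2.5*26.5 = 66.25; 7.6*3.9 = 29.64; 31.9*0.21 = 6.699
CPT = 66.25 + 29.64 + 6.699 − 41 = 61.589 °C
Rounded to 0.1 °C: CPT ≈ 61.6 °C

61.6 °C


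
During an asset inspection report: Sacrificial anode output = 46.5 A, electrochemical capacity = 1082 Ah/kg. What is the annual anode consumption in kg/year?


Annual consumption = current * hours per year / capacity
Rate = 46.5 * 8760 / 1082 = 376.5 kg/year

376.5 kg/year


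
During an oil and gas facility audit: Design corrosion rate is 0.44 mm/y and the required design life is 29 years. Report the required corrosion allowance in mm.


Corrosion allowance = CR × design life
CA = 0.44 * 29 = 12.76 mm

12.76 mm


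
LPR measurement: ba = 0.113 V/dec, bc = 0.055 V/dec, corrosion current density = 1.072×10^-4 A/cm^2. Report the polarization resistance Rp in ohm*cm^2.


Apply the Stern-Geary equation: Rp = ba*bc / (2.303*icorr*(ba+bc))
ba*bc = 0.113*0.055 = 0.006215
ba+bc = 0.168; 2.303*icorr*(ba+bc) = 2.303*1.072×10^-4*0.168 = 4.1476109×10^-5
Rp = 0.006215 / 4.1476109×10^-5 = 149.85 ohm*cm^2

149.85 ohm*cm^2


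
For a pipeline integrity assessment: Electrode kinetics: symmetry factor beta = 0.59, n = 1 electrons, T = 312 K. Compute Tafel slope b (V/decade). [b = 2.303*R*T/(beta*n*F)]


Apply the Tafel slope relation: b = 2.303*R*T/(beta*n*F)
Numerator: 2.303 * 8.314 * 312 = 5973.91
Denominator: 0.59 * 1 * 96485 = 56926.15
b = 5973.91 / 56926.15 = 0.105 V/decade

0.105 V/decade


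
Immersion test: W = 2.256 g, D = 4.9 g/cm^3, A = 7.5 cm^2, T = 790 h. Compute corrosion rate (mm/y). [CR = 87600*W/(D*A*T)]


Apply the mm/y weight-loss relation: CR = 87600 * W / (D * A * T)
Numerator: 87600 * 2.256 = 197625.6
Denominator: 4.9 * 7.5 * 790 = 29032.5
CR = 197625.6 / 29032.5 = 6.80705 mm/y

6.80705 mm/y


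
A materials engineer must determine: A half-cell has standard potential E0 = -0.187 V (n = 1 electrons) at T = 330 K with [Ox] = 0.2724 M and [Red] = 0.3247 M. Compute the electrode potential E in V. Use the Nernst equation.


Apply the Nernst equation: E = E0 + (RT/nF)*ln([Ox]/[Red])
Step 1: RT/nF = 8.314*330/(1*96485) = 0.02843572 V
Step 2: [Ox]/[Red] = 0.2724/0.3247 = 0.838928
Step 3: ln(0.838928) = -0.17563
Step 4: correction = 0.02843572 * -0.17563 = -0.005 V
E = -0.187 + -0.005 = -0.192 V

-0.192 V


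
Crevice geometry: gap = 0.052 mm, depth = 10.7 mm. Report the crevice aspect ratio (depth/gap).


Aspect ratio = depth / gap
Ratio = 10.7 / 0.052 = 205.8

205.8


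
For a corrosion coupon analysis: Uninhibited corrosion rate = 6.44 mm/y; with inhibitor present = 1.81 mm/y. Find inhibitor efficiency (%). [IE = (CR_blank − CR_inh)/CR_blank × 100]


Apply the inhibitor-efficiency definition: IE = (CR_blank − CR_inh)/CR_blank × 100
IE = (6.44 − 1.81) / 6.44 × 100
IE = 4.63 / 6.44 × 100 = 71.9 %

71.9 %


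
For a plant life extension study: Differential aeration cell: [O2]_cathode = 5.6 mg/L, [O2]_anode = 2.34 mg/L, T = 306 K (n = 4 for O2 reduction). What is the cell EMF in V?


Apply the Nernst concentration-cell relation: E = (RT/nF)*ln(C_cathode/C_anode)
RT/nF = 8.314*306/(4*96485) = 0.00659192 V
ln(5.6/2.34) = 0.87262
E = 0.00659192 * 0.87262 = 0.00575 V

0.00575 V


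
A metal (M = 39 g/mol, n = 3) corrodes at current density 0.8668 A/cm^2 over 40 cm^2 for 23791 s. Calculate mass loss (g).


Apply Faraday's law: m = i*A*t*M / (n*F)
Total charge passed Q = i*A*t = 0.8668*40*23791 = 824881.552 C
m = Q*M/(n*F) = 824881.552*39/(3*96485) = 111.1412 g

111.1412 g


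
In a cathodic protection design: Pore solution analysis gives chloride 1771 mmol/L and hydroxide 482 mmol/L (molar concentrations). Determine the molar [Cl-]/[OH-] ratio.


Threshold parameter = [Cl-] / [OH-] (molar basis; both in mmol/L, so units cancel)
Ratio = 1771 / 482 = 3.67

3.67


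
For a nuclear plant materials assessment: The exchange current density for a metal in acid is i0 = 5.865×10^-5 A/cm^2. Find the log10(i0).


i0 = 5.865×10^-5 A/cm^2
log10(i0) = -4.232

-4.232


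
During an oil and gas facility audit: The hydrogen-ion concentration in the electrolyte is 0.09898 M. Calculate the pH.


pH = −log10[H+]
pH = −log10(0.09898) = 1.0

1.0


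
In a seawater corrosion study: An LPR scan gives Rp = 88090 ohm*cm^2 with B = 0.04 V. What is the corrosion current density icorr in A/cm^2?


Apply the Stern-Geary relation: icorr = B / Rp
icorr = 0.04 / 88090 = 4.541×10^-7 A/cm^2

4.541×10^-7 A/cm^2


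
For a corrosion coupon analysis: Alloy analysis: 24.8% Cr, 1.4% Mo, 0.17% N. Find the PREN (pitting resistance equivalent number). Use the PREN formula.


Apply the PREN formula: PREN = Cr + 3.3*Mo + 16*N
PREN = 24.8 + 3.3*1.4 + 16*0.17
PREN = 24.8 + 4.62 + 2.72 = 32.14

32.14


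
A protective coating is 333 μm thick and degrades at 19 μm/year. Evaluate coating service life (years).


Service life = thickness / degradation rate
Life = 333 / 19 = 17.5 years

17.5 years


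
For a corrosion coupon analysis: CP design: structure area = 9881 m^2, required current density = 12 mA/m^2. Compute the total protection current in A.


I = area * current density, then convert mA → A (÷1000)
I = 9881 * 12 / 1000 = 118.57 A

118.57 A


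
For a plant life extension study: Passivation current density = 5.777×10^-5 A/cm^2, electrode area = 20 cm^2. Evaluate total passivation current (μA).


I = i_pass * A, then convert A → μA (×10^6)
I = 5.777×10^-5 * 20 * 10^6 = 1155.4 μA

1155.4 μA


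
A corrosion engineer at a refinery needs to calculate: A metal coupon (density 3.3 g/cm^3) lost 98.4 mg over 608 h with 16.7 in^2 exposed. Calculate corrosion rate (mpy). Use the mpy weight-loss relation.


Apply the mpy weight-loss relation: CR = 534 * W / (D * A * T)
Numerator: 534 * 98.4 = 52545.6
Denominator: 3.3 * 16.7 * 608 = 33506.88
CR = 52545.6 / 33506.88 = 1.5682 mpy

1.5682 mpy


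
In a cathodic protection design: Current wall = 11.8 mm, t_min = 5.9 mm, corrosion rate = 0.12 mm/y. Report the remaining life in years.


Apply the remaining-life relation: RL = (t_current − t_min) / CR
RL = (11.8 − 5.9) / 0.12 = 5.9 / 0.12 = 49.2 years

49.2 years


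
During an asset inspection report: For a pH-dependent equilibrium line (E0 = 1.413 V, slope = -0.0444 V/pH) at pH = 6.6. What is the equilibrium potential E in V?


Apply the Pourbaix line equation: E = E0 + slope*pH
E = 1.413 + (-0.0444)*6.6 = 1.413 + (-0.29304) = 1.11996 V
Rounded to 3 decimal places: E = 1.120 V

1.120 V


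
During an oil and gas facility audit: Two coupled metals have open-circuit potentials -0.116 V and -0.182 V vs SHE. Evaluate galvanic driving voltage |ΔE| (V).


Driving voltage is the absolute potential difference.
|ΔE| = |-0.116 − (-0.182)| = 0.066 V

0.066 V


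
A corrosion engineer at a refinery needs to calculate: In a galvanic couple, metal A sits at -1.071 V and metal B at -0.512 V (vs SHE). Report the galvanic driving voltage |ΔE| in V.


Driving voltage is the absolute potential difference.
|ΔE| = |-1.071 − (-0.512)| = 0.559 V

0.559 V


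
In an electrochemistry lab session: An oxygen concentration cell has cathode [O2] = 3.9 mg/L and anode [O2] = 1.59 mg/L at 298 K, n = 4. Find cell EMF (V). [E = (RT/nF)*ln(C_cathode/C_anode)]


Apply the Nernst concentration-cell relation: E = (RT/nF)*ln(C_cathode/C_anode)
RT/nF = 8.314*298/(4*96485) = 0.00641958 V
ln(3.9/1.59) = 0.89724
E = 0.00641958 * 0.89724 = 0.00576 V

0.00576 V


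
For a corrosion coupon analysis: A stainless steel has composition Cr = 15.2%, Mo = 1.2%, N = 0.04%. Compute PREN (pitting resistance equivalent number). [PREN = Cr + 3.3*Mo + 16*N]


Apply the PREN formula: PREN = Cr + 3.3*Mo + 16*N
PREN = 15.2 + 3.3*1.2 + 16*0.04
PREN = 15.2 + 3.96 + 0.64 = 19.8

19.8


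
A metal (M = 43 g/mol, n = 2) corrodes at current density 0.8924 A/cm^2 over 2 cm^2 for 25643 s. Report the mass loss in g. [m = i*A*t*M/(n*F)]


Apply Faraday's law: m = i*A*t*M / (n*F)
Total charge passed Q = i*A*t = 0.8924*2*25643 = 45767.6264 C
m = Q*M/(n*F) = 45767.6264*43/(2*96485) = 10.199 g

10.199 g


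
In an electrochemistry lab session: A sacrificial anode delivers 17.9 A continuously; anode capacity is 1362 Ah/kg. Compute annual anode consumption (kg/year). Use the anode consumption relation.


Annual consumption = current * hours per year / capacity
Rate = 17.9 * 8760 / 1362 = 115.1 kg/year

115.1 kg/year


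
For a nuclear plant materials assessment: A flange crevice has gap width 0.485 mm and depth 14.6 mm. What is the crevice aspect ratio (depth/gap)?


Aspect ratio = depth / gap
Ratio = 14.6 / 0.485 = 30.1

30.1


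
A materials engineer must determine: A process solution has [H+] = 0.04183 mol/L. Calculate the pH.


pH = −log10[H+]
pH = −log10(0.04183) = 1.38

1.38


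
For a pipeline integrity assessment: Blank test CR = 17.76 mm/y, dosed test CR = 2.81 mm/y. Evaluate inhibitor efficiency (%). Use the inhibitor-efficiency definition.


Apply the inhibitor-efficiency definition: IE = (CR_blank − CR_inh)/CR_blank × 100
IE = (17.76 − 2.81) / 17.76 × 100
IE = 14.95 / 17.76 × 100 = 84.2 %

84.2 %


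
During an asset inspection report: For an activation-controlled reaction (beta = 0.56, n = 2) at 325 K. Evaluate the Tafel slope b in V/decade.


Apply the Tafel slope relation: b = 2.303*R*T/(beta*n*F)
Numerator: 2.303 * 8.314 * 325 = 6222.82
Denominator: 0.56 * 2 * 96485 = 108063.2
b = 6222.82 / 108063.2 = 0.0576 V/decade

0.0576 V/decade


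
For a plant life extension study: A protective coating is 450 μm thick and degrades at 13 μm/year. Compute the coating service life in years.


Service life = thickness / degradation rate
Life = 450 / 13 = 34.6 years

34.6 years


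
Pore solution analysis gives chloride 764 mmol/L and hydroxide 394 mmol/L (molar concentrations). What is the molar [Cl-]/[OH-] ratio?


Threshold parameter = [Cl-] / [OH-] (molar basis; both in mmol/L, so units cancel)
Ratio = 764 / 394 = 1.94

1.94


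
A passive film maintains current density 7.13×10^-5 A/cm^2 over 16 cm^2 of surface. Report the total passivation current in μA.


I = i_pass * A, then convert A → μA (×10^6)
I = 7.13×10^-5 * 16 * 10^6 = 1140.8 μA

1140.8 μA


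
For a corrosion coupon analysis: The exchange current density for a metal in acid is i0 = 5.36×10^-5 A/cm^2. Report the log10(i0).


i0 = 5.36×10^-5 A/cm^2
log10(i0) = -4.271

-4.271


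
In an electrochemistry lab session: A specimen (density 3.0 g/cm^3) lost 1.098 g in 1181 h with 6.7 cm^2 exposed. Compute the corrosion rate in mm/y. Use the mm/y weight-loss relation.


Apply the mm/y weight-loss relation: CR = 87600 * W / (D * A * T)
Numerator: 87600 * 1.098 = 96184.8
Denominator: 3.0 * 6.7 * 1181 = 23738.1
CR = 96184.8 / 23738.1 = 4.0519 mm/y

4.0519 mm/y


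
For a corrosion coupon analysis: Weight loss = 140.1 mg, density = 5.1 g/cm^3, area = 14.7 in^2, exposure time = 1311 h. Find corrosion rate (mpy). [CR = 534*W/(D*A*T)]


Apply the mpy weight-loss relation: CR = 534 * W / (D * A * T)
Numerator: 534 * 140.1 = 74813.4
Denominator: 5.1 * 14.7 * 1311 = 98285.67
CR = 74813.4 / 98285.67 = 0.76118 mpy

0.76118 mpy


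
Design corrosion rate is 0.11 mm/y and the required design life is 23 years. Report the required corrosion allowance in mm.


Corrosion allowance = CR × design life
CA = 0.11 * 23 = 2.53 mm

2.53 mm


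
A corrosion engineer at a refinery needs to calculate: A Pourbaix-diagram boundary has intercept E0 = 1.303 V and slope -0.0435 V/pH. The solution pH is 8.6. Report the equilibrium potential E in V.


Apply the Pourbaix line equation: E = E0 + slope*pH
E = 1.303 + (-0.0435)*8.6 = 1.303 + (-0.3741) = 0.9289 V
Rounded to 3 decimal places: E = 0.929 V

0.929 V


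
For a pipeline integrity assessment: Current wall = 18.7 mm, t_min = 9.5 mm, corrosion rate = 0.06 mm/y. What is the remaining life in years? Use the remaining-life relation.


Apply the remaining-life relation: RL = (t_current − t_min) / CR
RL = (18.7 − 9.5) / 0.06 = 9.2 / 0.06 = 153.3 years

153.3 years


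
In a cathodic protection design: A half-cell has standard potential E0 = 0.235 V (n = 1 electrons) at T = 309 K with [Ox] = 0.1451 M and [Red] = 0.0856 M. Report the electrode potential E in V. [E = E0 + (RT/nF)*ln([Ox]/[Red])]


Apply the Nernst equation: E = E0 + (RT/nF)*ln([Ox]/[Red])
Step 1: RT/nF = 8.314*309/(1*96485) = 0.02662617 V
Step 2: [Ox]/[Red] = 0.1451/0.0856 = 1.695093
Step 3: ln(1.695093) = 0.527738
Step 4: correction = 0.02662617 * 0.527738 = 0.0141 V
E = 0.235 + 0.0141 = 0.2491 V

0.2491 V


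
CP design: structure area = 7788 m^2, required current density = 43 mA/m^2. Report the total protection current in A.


I = area * current density, then convert mA → A (÷1000)
I = 7788 * 43 / 1000 = 334.88 A

334.88 A


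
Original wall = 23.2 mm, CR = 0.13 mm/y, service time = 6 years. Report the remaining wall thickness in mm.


Remaining wall = original − CR × time
t = 23.2 − 0.13*6 = 23.2 − 0.78 = 22.42 mm

22.42 mm


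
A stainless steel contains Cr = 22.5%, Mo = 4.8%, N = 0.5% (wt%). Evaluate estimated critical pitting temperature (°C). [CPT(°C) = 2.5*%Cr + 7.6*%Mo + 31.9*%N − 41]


Apply the ASTM G48 empirical CPT estimate: CPT(°C) = 2.5*%Cr + 7.6*%Mo + 31.9*%N − 41
2.5*22.5 = 56.25; 7.6*4.8 = 36.48; 31.9*0.5 = 15.95
CPT = 56.25 + 36.48 + 15.95 − 41 = 67.68 °C
Rounded to 0.1 °C: CPT ≈ 67.7 °C

67.7 °C


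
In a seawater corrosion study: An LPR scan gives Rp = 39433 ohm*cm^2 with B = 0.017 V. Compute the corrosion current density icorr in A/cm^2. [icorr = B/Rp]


Apply the Stern-Geary relation: icorr = B / Rp
icorr = 0.017 / 39433 = 4.311×10^-7 A/cm^2

4.311×10^-7 A/cm^2


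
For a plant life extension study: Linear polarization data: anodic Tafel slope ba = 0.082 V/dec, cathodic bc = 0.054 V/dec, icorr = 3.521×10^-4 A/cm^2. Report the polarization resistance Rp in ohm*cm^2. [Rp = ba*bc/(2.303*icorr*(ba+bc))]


Apply the Stern-Geary equation: Rp = ba*bc / (2.303*icorr*(ba+bc))
ba*bc = 0.082*0.054 = 0.004428
ba+bc = 0.136; 2.303*icorr*(ba+bc) = 2.303*3.521×10^-4*0.136 = 1.1028054×10^-4
Rp = 0.004428 / 1.1028054×10^-4 = 40.15 ohm*cm^2

40.15 ohm*cm^2


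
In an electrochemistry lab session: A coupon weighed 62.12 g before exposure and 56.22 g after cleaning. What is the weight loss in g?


Weight loss = initial − final
WL = 62.12 − 56.22 = 5.9 g

5.9 g


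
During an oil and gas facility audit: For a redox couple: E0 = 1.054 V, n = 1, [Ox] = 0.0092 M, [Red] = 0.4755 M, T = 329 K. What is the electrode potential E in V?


Apply the Nernst equation: E = E0 + (RT/nF)*ln([Ox]/[Red])
Step 1: RT/nF = 8.314*329/(1*96485) = 0.02834955 V
Step 2: [Ox]/[Red] = 0.0092/0.4755 = 0.019348
Step 3: ln(0.019348) = -3.945166
Step 4: correction = 0.02834955 * -3.945166 = -0.112 V
E = 1.054 + -0.112 = 0.942 V

0.942 V


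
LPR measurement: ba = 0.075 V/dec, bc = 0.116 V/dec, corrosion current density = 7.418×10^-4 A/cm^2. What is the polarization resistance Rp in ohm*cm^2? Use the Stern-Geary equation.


Apply the Stern-Geary equation: Rp = ba*bc / (2.303*icorr*(ba+bc))
ba*bc = 0.075*0.116 = 0.0087
ba+bc = 0.191; 2.303*icorr*(ba+bc) = 2.303*7.418×10^-4*0.191 = 3.2629779×10^-4
Rp = 0.0087 / 3.2629779×10^-4 = 26.7 ohm*cm^2

26.7 ohm*cm^2


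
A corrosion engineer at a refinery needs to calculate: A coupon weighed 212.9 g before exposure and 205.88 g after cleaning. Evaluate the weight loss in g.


Weight loss = initial − final
WL = 212.9 − 205.88 = 7.02 g

7.02 g


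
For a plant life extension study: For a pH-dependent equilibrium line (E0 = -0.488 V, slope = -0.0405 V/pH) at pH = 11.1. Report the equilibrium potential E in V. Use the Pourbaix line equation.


Apply the Pourbaix line equation: E = E0 + slope*pH
E = -0.488 + (-0.0405)*11.1 = -0.488 + (-0.44955) = -0.93755 V
Rounded to 4 decimal places: E = -0.9376 V

-0.9376 V


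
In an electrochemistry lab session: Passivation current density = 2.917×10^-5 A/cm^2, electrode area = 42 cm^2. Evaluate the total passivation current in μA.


I = i_pass * A, then convert A → μA (×10^6)
I = 2.917×10^-5 * 42 * 10^6 = 1225.14 μA

1225.14 μA


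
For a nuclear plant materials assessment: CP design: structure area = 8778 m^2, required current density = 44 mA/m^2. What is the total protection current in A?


I = area * current density, then convert mA → A (÷1000)
I = 8778 * 44 / 1000 = 386.23 A

386.23 A


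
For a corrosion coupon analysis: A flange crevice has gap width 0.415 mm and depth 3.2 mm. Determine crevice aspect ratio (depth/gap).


Aspect ratio = depth / gap
Ratio = 3.2 / 0.415 = 7.7

7.7


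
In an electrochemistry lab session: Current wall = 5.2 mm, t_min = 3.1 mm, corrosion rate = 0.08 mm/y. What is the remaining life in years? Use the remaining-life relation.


Apply the remaining-life relation: RL = (t_current − t_min) / CR
RL = (5.2 − 3.1) / 0.08 = 2.1 / 0.08 = 26.3 years

26.3 years


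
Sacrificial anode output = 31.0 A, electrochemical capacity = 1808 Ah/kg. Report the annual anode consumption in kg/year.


Annual consumption = current * hours per year / capacity
Rate = 31.0 * 8760 / 1808 = 150.2 kg/year

150.2 kg/year


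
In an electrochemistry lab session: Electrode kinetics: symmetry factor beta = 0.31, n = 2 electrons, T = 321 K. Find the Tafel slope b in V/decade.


Apply the Tafel slope relation: b = 2.303*R*T/(beta*n*F)
Numerator: 2.303 * 8.314 * 321 = 6146.23
Denominator: 0.31 * 2 * 96485 = 59820.7
b = 6146.23 / 59820.7 = 0.1027 V/decade

0.1027 V/decade


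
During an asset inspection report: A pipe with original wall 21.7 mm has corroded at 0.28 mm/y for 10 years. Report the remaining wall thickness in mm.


Remaining wall = original − CR × time
t = 21.7 − 0.28*10 = 21.7 − 2.8 = 18.9 mm

18.9 mm


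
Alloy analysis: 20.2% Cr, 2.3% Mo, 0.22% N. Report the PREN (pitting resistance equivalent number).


Apply the PREN formula: PREN = Cr + 3.3*Mo + 16*N
PREN = 20.2 + 3.3*2.3 + 16*0.22
PREN = 20.2 + 7.59 + 3.52 = 31.31

31.31


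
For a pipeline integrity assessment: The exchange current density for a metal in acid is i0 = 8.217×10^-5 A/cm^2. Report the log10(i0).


i0 = 8.217×10^-5 A/cm^2
log10(i0) = -4.085

-4.085


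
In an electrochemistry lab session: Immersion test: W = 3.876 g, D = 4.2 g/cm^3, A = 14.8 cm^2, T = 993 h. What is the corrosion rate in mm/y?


Apply the mm/y weight-loss relation: CR = 87600 * W / (D * A * T)
Numerator: 87600 * 3.876 = 339537.6
Denominator: 4.2 * 14.8 * 993 = 61724.88
CR = 339537.6 / 61724.88 = 5.5008 mm/y

5.5008 mm/y


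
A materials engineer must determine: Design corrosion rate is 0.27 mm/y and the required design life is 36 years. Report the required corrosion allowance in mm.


Corrosion allowance = CR × design life
CA = 0.27 * 36 = 9.72 mm

9.72 mm


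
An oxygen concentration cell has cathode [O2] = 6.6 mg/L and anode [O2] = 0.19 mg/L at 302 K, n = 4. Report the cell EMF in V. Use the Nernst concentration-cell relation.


Apply the Nernst concentration-cell relation: E = (RT/nF)*ln(C_cathode/C_anode)
RT/nF = 8.314*302/(4*96485) = 0.00650575 V
ln(6.6/0.19) = 3.5478
E = 0.00650575 * 3.5478 = 0.02308 V

0.02308 V


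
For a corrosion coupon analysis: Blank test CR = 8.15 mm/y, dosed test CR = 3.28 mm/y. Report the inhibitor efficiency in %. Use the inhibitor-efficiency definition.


Apply the inhibitor-efficiency definition: IE = (CR_blank − CR_inh)/CR_blank × 100
IE = (8.15 − 3.28) / 8.15 × 100
IE = 4.87 / 8.15 × 100 = 59.8 %

59.8 %


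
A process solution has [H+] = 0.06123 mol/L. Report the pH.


pH = −log10[H+]
pH = −log10(0.06123) = 1.21

1.21


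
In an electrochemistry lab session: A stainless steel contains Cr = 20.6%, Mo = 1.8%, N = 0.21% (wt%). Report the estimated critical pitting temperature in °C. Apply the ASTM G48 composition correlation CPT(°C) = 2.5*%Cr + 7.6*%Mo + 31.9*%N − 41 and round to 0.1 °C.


Apply the ASTM G48 empirical CPT estimate: CPT(°C) = 2.5*%Cr + 7.6*%Mo + 31.9*%N − 41
2.5*20.6 = 51.5; 7.6*1.8 = 13.68; 31.9*0.21 = 6.699
CPT = 51.5 + 13.68 + 6.699 − 41 = 30.879 °C
Rounded to 0.1 °C: CPT ≈ 30.9 °C

30.9 °C


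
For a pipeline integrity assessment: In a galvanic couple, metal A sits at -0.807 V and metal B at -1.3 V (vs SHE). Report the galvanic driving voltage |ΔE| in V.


Driving voltage is the absolute potential difference.
|ΔE| = |-0.807 − (-1.3)| = 0.493 V

0.493 V


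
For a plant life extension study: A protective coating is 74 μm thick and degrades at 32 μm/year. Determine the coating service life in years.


Service life = thickness / degradation rate
Life = 74 / 32 = 2.3 years

2.3 years


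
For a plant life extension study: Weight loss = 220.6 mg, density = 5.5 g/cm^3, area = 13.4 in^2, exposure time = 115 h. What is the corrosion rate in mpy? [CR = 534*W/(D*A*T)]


Apply the mpy weight-loss relation: CR = 534 * W / (D * A * T)
Numerator: 534 * 220.6 = 117800.4
Denominator: 5.5 * 13.4 * 115 = 8475.5
CR = 117800.4 / 8475.5 = 13.8989 mpy

13.8989 mpy


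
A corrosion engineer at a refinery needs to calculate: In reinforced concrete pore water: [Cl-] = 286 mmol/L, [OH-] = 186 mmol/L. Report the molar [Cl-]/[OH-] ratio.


Threshold parameter = [Cl-] / [OH-] (molar basis; both in mmol/L, so units cancel)
Ratio = 286 / 186 = 1.54

1.54


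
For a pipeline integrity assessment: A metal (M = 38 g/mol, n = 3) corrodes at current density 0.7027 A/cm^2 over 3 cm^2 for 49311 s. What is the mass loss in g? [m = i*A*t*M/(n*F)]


Apply Faraday's law: m = i*A*t*M / (n*F)
Total charge passed Q = i*A*t = 0.7027*3*49311 = 103952.5191 C
m = Q*M/(n*F) = 103952.5191*38/(3*96485) = 13.647 g

13.647 g


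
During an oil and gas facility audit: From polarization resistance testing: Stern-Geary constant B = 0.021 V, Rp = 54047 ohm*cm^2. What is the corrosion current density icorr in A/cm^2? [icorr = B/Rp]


Apply the Stern-Geary relation: icorr = B / Rp
icorr = 0.021 / 54047 = 3.886×10^-7 A/cm^2

3.886×10^-7 A/cm^2


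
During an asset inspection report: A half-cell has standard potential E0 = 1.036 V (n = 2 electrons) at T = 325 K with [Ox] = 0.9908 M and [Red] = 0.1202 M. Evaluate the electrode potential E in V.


Apply the Nernst equation: E = E0 + (RT/nF)*ln([Ox]/[Red])
Step 1: RT/nF = 8.314*325/(2*96485) = 0.01400244 V
Step 2: [Ox]/[Red] = 0.9908/0.1202 = 8.242928
Step 3: ln(8.242928) = 2.109356
Step 4: correction = 0.01400244 * 2.109356 = 0.03 V
E = 1.036 + 0.03 = 1.066 V

1.066 V


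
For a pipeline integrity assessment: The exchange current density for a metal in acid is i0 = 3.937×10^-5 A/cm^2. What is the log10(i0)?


i0 = 3.937×10^-5 A/cm^2
log10(i0) = -4.405

-4.405


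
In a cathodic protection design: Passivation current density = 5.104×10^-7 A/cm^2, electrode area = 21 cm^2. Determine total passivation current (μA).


I = i_pass * A, then convert A → μA (×10^6)
I = 5.104×10^-7 * 21 * 10^6 = 10.72 μA

10.72 μA


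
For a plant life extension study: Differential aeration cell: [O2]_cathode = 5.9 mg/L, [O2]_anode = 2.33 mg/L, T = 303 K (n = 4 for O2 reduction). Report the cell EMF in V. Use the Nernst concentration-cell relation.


Apply the Nernst concentration-cell relation: E = (RT/nF)*ln(C_cathode/C_anode)
RT/nF = 8.314*303/(4*96485) = 0.00652729 V
ln(5.9/2.33) = 0.92908
E = 0.00652729 * 0.92908 = 0.00606 V

0.00606 V


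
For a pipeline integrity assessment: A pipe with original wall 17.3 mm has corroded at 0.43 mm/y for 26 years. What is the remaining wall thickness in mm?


Remaining wall = original − CR × time
t = 17.3 − 0.43*26 = 17.3 − 11.18 = 6.12 mm

6.12 mm
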